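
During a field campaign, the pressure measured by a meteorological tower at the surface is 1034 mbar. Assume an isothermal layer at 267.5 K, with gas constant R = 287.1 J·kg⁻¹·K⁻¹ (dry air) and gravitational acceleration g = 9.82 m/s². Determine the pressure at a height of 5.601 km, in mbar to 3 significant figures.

P ≈ 505 mbar

Scale height: H = RT/g = 287.1 × 267.5 / 9.82 = 7820.7 m.
Barometric formula: P = P₀ exp(−z/H).
z/H = 5601.0/7820.7 = 0.71618; exp(−0.71618) = 0.48862.
P = 1034 × 0.48862 = 505.23 mbar.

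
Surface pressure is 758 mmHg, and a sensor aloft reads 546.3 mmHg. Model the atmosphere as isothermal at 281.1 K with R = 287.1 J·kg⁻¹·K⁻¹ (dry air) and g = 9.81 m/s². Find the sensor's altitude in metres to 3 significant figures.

z ≈ 2690 m

Scale height: H = RT/g = 287.1 × 281.1 / 9.81 = 8226.7 m.
Invert the barometric formula: z = H ln(P₀/P).
P₀/P = 758/546.3 = 1.3875; ln(1.3875) = 0.32750.
z = 8226.7 × 0.32750 = 2694.2 m.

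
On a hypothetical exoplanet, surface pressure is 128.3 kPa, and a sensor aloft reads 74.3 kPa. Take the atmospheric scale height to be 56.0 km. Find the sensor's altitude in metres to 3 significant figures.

Invert the barometric formula: z = H ln(P₀/P).
P₀/P = 128.3/74.3 = 1.7268; ln(1.7268) = 0.54627.
z = 56000 × 0.54627 = 30591 m.

z ≈ 30600 m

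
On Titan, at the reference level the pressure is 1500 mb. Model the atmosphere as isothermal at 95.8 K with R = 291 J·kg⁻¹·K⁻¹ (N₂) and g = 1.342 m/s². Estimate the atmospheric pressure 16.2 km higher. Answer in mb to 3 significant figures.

P ≈ 688 mb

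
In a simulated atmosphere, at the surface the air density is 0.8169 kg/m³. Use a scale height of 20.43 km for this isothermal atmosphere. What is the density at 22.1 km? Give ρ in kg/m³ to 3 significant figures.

In an isothermal atmosphere, density decays like pressure: ρ = ρ₀ exp(−z/H).
z/H = 22100/20430 = 1.0817; exp(−1.0817) = 0.33902.
ρ = 0.8169 × 0.33902 = 0.27695 kg/m³.

ρ ≈ 0.277 kg/m³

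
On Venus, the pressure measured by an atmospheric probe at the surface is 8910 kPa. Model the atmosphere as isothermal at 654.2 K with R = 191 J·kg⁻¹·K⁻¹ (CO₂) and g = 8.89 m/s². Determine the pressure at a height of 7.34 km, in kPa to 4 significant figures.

P ≈ 5285 kPa

Scale height: H = RT/g = 191 × 654.2 / 8.89 = 14055 m.
Barometric formula: P = P₀ exp(−z/H).
z/H = 7340.0/14055 = 0.52223; exp(−0.52223) = 0.59320.
P = 8910 × 0.59320 = 5285.4 kPa.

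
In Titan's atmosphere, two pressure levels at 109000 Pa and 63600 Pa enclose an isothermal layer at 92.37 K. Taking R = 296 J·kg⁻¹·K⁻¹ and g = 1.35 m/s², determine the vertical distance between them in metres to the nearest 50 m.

Hypsometric equation: Δz = (R T̄/g) ln(P₁/P₂).
R T̄/g = 296 × 92.37 / 1.35 = 20253 m.
ln(109000/63600) = ln(1.7138) = 0.53871.
Δz = 20253 × 0.53871 = 10910 m.

Δz ≈ 10900 m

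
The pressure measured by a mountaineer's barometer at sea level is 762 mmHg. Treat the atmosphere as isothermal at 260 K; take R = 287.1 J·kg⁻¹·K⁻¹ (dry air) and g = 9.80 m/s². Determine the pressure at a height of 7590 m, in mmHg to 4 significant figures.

P ≈ 281.3 mmHg

Scale height: H = RT/g = 287.1 × 260 / 9.80 = 7616.9 m.
Barometric formula: P = P₀ exp(−z/H).
z/H = 7590.0/7616.9 = 0.99647; exp(−0.99647) = 0.36918.
P = 762 × 0.36918 = 281.32 mmHg.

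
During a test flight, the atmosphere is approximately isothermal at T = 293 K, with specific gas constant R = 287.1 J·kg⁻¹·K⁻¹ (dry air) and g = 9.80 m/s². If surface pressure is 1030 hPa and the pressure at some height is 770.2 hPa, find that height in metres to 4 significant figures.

z ≈ 2495 m

Scale height: H = RT/g = 287.1 × 293 / 9.80 = 8583.7 m.
Invert the barometric formula: z = H ln(P₀/P).
P₀/P = 1030/770.2 = 1.3373; ln(1.3373) = 0.29065.
z = 8583.7 × 0.29065 = 2494.9 m.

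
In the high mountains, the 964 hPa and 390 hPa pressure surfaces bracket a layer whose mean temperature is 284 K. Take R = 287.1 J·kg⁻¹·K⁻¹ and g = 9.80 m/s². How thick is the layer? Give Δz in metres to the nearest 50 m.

Δz ≈ 7550 m

Hypsometric equation: Δz = (R T̄/g) ln(P₁/P₂).
R T̄/g = 287.1 × 284 / 9.80 = 8320.0 m.
ln(964/390) = ln(2.4718) = 0.90495.
Δz = 8320.0 × 0.90495 = 7529.2 m.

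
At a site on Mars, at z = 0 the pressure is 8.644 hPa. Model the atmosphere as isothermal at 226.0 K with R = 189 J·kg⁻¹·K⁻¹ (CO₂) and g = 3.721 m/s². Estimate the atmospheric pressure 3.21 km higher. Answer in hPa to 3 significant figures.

Scale height: H = RT/g = 189 × 226.0 / 3.721 = 11479 m.
Barometric formula: P = P₀ exp(−z/H).
z/H = 3210.0/11479 = 0.27964; exp(−0.27964) = 0.75606.
P = 8.644 × 0.75606 = 6.5354 hPa.

P ≈ 6.54 hPa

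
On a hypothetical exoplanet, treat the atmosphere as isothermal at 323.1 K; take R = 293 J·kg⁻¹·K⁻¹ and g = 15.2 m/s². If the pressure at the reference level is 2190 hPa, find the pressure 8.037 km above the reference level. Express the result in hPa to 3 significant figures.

P ≈ 603 hPa

Scale height: H = RT/g = 293 × 323.1 / 15.2 = 6228.2 m.
Barometric formula: P = P₀ exp(−z/H).
z/H = 8037.0/6228.2 = 1.2904; exp(−1.2904) = 0.27516.
P = 2190 × 0.27516 = 602.60 hPa.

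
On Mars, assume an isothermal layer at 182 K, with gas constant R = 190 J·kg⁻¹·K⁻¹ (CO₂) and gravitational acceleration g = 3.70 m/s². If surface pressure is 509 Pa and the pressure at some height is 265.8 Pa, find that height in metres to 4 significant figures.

Scale height: H = RT/g = 190 × 182 / 3.70 = 9345.9 m.
Invert the barometric formula: z = H ln(P₀/P).
P₀/P = 509/265.8 = 1.9150; ln(1.9150) = 0.64972.
z = 9345.9 × 0.64972 = 6072.2 m.

z ≈ 6072 m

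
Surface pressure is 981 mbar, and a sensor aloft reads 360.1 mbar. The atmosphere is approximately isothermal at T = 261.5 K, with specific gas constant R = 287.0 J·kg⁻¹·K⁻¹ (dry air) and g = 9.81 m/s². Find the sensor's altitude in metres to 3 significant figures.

z ≈ 7670 m

Scale height: H = RT/g = 287.0 × 261.5 / 9.81 = 7650.4 m.
Invert the barometric formula: z = H ln(P₀/P).
P₀/P = 981/360.1 = 2.7242; ln(2.7242) = 1.0022.
z = 7650.4 × 1.0022 = 7667.2 m.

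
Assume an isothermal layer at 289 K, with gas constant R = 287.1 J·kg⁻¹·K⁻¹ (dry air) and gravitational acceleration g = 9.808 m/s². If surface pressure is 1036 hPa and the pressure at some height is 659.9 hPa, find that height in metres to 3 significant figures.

Scale height: H = RT/g = 287.1 × 289 / 9.808 = 8459.6 m.
Invert the barometric formula: z = H ln(P₀/P).
P₀/P = 1036/659.9 = 1.5699; ln(1.5699) = 0.45101.
z = 8459.6 × 0.45101 = 3815.4 m.

z ≈ 3820 m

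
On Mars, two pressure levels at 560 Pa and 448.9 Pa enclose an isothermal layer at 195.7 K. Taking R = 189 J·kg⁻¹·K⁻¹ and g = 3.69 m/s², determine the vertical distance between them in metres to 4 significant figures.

Δz ≈ 2217 m

Hypsometric equation: Δz = (R T̄/g) ln(P₁/P₂).
R T̄/g = 189 × 195.7 / 3.69 = 10024 m.
ln(560/448.9) = ln(1.2475) = 0.22114.
Δz = 10024 × 0.22114 = 2216.7 m.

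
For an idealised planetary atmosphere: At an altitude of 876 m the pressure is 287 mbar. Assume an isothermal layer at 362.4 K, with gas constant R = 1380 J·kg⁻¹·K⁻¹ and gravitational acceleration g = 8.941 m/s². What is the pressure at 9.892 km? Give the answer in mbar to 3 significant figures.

P ≈ 244 mbar

Scale height: H = RT/g = 1380 × 362.4 / 8.941 = 55935 m.
Between two levels, P₂ = P₁ exp(−Δz/H) with Δz = z₂ − z₁.
Δz = 9892.0 − 876.00 = 9016.0 m; Δz/H = 9016.0/55935 = 0.16119.
P₂ = 287 × exp(−0.16119) = 287 × 0.85113 = 244.27 mbar.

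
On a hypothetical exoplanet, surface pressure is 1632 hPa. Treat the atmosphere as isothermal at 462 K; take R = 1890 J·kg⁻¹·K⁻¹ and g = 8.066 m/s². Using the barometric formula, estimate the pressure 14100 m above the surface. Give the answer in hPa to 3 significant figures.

P ≈ 1430 hPa

Scale height: H = RT/g = 1890 × 462 / 8.066 = 108250 m.
Barometric formula: P = P₀ exp(−z/H).
z/H = 14100/108250 = 0.13025; exp(−0.13025) = 0.87788.
P = 1632 × 0.87788 = 1432.7 hPa.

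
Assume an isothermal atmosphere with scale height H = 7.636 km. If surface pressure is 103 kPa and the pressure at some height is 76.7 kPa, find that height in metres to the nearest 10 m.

z ≈ 2250 m

Invert the barometric formula: z = H ln(P₀/P).
P₀/P = 103/76.7 = 1.3429; ln(1.3429) = 0.29483.
z = 7636.0 × 0.29483 = 2251.3 m.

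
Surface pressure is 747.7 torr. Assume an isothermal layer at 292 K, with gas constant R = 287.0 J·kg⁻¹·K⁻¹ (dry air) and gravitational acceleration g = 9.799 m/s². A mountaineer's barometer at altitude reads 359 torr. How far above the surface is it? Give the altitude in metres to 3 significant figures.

z ≈ 6270 m

Scale height: H = RT/g = 287.0 × 292 / 9.799 = 8552.3 m.
Invert the barometric formula: z = H ln(P₀/P).
P₀/P = 747.7/359 = 2.0827; ln(2.0827) = 0.73367.
z = 8552.3 × 0.73367 = 6274.6 m.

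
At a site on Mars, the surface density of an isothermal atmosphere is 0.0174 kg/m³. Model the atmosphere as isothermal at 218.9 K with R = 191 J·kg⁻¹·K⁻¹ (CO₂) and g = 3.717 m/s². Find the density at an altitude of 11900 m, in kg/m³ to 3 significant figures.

ρ ≈ 0.00604 kg/m³

Scale height: H = RT/g = 191 × 218.9 / 3.717 = 11248 m.
In an isothermal atmosphere, density decays like pressure: ρ = ρ₀ exp(−z/H).
z/H = 11900/11248 = 1.0580; exp(−1.0580) = 0.34715.
ρ = 0.0174 × 0.34715 = 0.0060404 kg/m³.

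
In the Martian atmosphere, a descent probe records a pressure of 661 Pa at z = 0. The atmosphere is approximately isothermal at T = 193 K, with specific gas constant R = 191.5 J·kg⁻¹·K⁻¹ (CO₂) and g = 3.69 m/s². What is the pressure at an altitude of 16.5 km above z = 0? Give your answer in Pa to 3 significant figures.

Scale height: H = RT/g = 191.5 × 193 / 3.69 = 10016 m.
Barometric formula: P = P₀ exp(−z/H).
z/H = 16500/10016 = 1.6474; exp(−1.6474) = 0.19255.
P = 661 × 0.19255 = 127.28 Pa.

P ≈ 127 Pa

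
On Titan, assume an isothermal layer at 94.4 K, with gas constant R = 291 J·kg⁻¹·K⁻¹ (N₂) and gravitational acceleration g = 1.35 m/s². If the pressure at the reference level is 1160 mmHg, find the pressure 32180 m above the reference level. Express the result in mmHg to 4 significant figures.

P ≈ 238.6 mmHg

Scale height: H = RT/g = 291 × 94.4 / 1.35 = 20348 m.
Barometric formula: P = P₀ exp(−z/H).
z/H = 32180/20348 = 1.5815; exp(−1.5815) = 0.20567.
P = 1160 × 0.20567 = 238.58 mmHg.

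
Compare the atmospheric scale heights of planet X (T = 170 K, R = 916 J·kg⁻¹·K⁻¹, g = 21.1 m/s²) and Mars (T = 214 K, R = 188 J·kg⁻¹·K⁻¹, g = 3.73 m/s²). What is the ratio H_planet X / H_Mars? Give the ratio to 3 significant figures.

H_planet X/H_Mars ≈ 0.684

H = RT/g for each body.
H_planet X = 916 × 170 / 21.1 = 7380.1 m.
H_Mars = 188 × 214 / 3.73 = 10786 m.
H_planet X/H_Mars = 7380.1/10786 = 0.68423.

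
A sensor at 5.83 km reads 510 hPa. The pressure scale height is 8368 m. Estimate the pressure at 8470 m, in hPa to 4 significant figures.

P ≈ 372.0 hPa

Between two levels, P₂ = P₁ exp(−Δz/H) with Δz = z₂ − z₁.
Δz = 8470.0 − 5830.0 = 2640.0 m; Δz/H = 2640.0/8368.0 = 0.31549.
P₂ = 510 × exp(−0.31549) = 510 × 0.72943 = 372.01 hPa.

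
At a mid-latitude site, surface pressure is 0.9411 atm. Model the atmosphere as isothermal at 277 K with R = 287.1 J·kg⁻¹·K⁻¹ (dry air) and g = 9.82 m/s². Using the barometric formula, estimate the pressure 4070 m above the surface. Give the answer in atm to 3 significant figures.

P ≈ 0.569 atm

Scale height: H = RT/g = 287.1 × 277 / 9.82 = 8098.4 m.
Barometric formula: P = P₀ exp(−z/H).
z/H = 4070.0/8098.4 = 0.50257; exp(−0.50257) = 0.60497.
P = 0.9411 × 0.60497 = 0.56934 atm.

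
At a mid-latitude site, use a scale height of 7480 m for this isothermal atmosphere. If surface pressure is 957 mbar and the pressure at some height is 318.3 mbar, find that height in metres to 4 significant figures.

Invert the barometric formula: z = H ln(P₀/P).
P₀/P = 957/318.3 = 3.0066; ln(3.0066) = 1.1008.
z = 7480.0 × 1.1008 = 8234.0 m.

z ≈ 8234 m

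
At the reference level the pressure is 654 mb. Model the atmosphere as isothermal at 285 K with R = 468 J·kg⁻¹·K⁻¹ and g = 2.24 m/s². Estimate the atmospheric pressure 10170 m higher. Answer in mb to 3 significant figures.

Scale height: H = RT/g = 468 × 285 / 2.24 = 59545 m.
Barometric formula: P = P₀ exp(−z/H).
z/H = 10170/59545 = 0.17080; exp(−0.17080) = 0.84299.
P = 654 × 0.84299 = 551.32 mb.

P ≈ 551 mb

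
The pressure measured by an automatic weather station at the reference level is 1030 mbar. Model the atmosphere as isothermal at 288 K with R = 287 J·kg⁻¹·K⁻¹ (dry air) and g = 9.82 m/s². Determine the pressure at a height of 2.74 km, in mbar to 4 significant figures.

P ≈ 743.8 mbar

Scale height: H = RT/g = 287 × 288 / 9.82 = 8417.1 m.
Barometric formula: P = P₀ exp(−z/H).
z/H = 2740.0/8417.1 = 0.32553; exp(−0.32553) = 0.72214.
P = 1030 × 0.72214 = 743.80 mbar.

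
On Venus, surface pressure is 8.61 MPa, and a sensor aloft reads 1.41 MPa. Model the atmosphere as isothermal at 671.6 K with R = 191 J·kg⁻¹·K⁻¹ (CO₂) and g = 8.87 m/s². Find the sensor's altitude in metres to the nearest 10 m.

Scale height: H = RT/g = 191 × 671.6 / 8.87 = 14462 m.
Invert the barometric formula: z = H ln(P₀/P).
P₀/P = 8.61/1.41 = 6.1064; ln(6.1064) = 1.8093.
z = 14462 × 1.8093 = 26166 m.

z ≈ 26170 m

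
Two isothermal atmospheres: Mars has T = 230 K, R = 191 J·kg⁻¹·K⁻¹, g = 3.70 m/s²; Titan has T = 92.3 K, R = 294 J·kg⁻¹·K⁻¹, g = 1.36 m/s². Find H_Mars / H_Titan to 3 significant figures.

H = RT/g for each body.
H_Mars = 191 × 230 / 3.70 = 11873 m.
H_Titan = 294 × 92.3 / 1.36 = 19953 m.
H_Mars/H_Titan = 11873/19953 = 0.59505.

H_Mars/H_Titan ≈ 0.595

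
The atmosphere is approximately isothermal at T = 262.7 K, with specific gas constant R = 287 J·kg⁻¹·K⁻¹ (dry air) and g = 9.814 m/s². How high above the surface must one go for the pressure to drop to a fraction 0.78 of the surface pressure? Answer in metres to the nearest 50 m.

Scale height: H = RT/g = 287 × 262.7 / 9.814 = 7682.4 m.
Set P/P₀ = exp(−z/H) = 0.78, so z = −H ln(0.78).
−ln(0.78) = 0.24846; z = 7682.4 × 0.24846 = 1908.8 m.

z ≈ 1900 m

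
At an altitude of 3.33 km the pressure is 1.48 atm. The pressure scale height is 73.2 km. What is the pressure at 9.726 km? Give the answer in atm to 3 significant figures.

P ≈ 1.36 atm

Between two levels, P₂ = P₁ exp(−Δz/H) with Δz = z₂ − z₁.
Δz = 9726.0 − 3330.0 = 6396.0 m; Δz/H = 6396.0/73200 = 0.087377.
P₂ = 1.48 × exp(−0.087377) = 1.48 × 0.91633 = 1.3562 atm.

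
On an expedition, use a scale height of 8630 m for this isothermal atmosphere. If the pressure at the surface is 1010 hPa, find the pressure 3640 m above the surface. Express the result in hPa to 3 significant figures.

P ≈ 662 hPa

Barometric formula: P = P₀ exp(−z/H).
z/H = 3640.0/8630.0 = 0.42178; exp(−0.42178) = 0.65588.
P = 1010 × 0.65588 = 662.44 hPa.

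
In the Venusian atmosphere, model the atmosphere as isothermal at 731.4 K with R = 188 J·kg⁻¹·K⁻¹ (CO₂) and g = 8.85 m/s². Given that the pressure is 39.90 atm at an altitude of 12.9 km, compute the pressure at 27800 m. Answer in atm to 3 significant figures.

P ≈ 15.3 atm

Scale height: H = RT/g = 188 × 731.4 / 8.85 = 15537 m.
Between two levels, P₂ = P₁ exp(−Δz/H) with Δz = z₂ − z₁.
Δz = 27800 − 12900 = 14900 m; Δz/H = 14900/15537 = 0.95900.
P₂ = 39.90 × exp(−0.95900) = 39.90 × 0.38328 = 15.293 atm.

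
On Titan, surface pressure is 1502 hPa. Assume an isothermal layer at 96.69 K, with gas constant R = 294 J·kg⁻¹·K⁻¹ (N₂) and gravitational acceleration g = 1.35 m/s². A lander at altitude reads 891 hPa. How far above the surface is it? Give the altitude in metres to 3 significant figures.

Scale height: H = RT/g = 294 × 96.69 / 1.35 = 21057 m.
Invert the barometric formula: z = H ln(P₀/P).
P₀/P = 1502/891 = 1.6857; ln(1.6857) = 0.52218.
z = 21057 × 0.52218 = 10996 m.

z ≈ 11000 m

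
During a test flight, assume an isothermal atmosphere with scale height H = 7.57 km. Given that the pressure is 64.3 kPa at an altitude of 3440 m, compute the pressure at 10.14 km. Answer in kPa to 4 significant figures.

Between two levels, P₂ = P₁ exp(−Δz/H) with Δz = z₂ − z₁.
Δz = 10140 − 3440.0 = 6700.0 m; Δz/H = 6700.0/7570.0 = 0.88507.
P₂ = 64.3 × exp(−0.88507) = 64.3 × 0.41269 = 26.536 kPa.

P ≈ 26.54 kPa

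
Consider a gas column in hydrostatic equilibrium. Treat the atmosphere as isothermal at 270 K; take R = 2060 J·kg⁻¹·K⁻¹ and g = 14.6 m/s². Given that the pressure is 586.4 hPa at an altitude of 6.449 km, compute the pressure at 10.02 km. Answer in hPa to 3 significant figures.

Scale height: H = RT/g = 2060 × 270 / 14.6 = 38096 m.
Between two levels, P₂ = P₁ exp(−Δz/H) with Δz = z₂ − z₁.
Δz = 10020 − 6449.0 = 3571.0 m; Δz/H = 3571.0/38096 = 0.093737.
P₂ = 586.4 × exp(−0.093737) = 586.4 × 0.91052 = 533.93 hPa.

P ≈ 534 hPa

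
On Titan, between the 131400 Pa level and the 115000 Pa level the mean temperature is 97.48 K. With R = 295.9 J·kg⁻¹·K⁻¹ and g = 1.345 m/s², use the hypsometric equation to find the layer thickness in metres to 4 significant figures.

Hypsometric equation: Δz = (R T̄/g) ln(P₁/P₂).
R T̄/g = 295.9 × 97.48 / 1.345 = 21446 m.
ln(131400/115000) = ln(1.1426) = 0.13331.
Δz = 21446 × 0.13331 = 2859.0 m.

Δz ≈ 2859 m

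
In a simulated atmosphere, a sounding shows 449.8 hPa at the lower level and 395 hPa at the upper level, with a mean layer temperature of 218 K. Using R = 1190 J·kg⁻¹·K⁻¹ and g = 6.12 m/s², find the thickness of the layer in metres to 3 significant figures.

Hypsometric equation: Δz = (R T̄/g) ln(P₁/P₂).
R T̄/g = 1190 × 218 / 6.12 = 42389 m.
ln(449.8/395) = ln(1.1387) = 0.12989.
Δz = 42389 × 0.12989 = 5505.9 m.

Δz ≈ 5510 m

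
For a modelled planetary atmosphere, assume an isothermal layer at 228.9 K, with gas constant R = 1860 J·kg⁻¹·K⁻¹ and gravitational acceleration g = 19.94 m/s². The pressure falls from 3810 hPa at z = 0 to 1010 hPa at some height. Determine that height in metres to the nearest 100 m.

Scale height: H = RT/g = 1860 × 228.9 / 19.94 = 21352 m.
Invert the barometric formula: z = H ln(P₀/P).
P₀/P = 3810/1010 = 3.7723; ln(3.7723) = 1.3277.
z = 21352 × 1.3277 = 28349 m.

z ≈ 28300 m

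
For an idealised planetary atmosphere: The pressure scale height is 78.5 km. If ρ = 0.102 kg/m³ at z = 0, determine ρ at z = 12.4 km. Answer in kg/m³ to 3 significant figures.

ρ ≈ 0.0871 kg/m³

In an isothermal atmosphere, density decays like pressure: ρ = ρ₀ exp(−z/H).
z/H = 12400/78500 = 0.15796; exp(−0.15796) = 0.85388.
ρ = 0.102 × 0.85388 = 0.087096 kg/m³.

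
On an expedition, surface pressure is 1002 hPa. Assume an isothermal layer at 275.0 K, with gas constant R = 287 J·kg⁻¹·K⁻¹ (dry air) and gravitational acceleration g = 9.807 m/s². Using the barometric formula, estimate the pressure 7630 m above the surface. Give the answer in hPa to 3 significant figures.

P ≈ 388 hPa

Scale height: H = RT/g = 287 × 275.0 / 9.807 = 8047.8 m.
Barometric formula: P = P₀ exp(−z/H).
z/H = 7630.0/8047.8 = 0.94809; exp(−0.94809) = 0.38748.
P = 1002 × 0.38748 = 388.25 hPa.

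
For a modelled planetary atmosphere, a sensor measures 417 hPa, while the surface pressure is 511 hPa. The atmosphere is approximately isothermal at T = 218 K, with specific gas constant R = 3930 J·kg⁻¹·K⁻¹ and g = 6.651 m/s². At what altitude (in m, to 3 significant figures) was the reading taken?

Scale height: H = RT/g = 3930 × 218 / 6.651 = 128810 m.
Invert the barometric formula: z = H ln(P₀/P).
P₀/P = 511/417 = 1.2254; ln(1.2254) = 0.20327.
z = 128810 × 0.20327 = 26183 m.

z ≈ 26200 m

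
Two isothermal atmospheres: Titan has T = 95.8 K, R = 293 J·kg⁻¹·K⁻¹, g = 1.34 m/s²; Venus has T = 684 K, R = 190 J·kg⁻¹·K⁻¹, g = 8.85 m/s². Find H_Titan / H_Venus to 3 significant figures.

H = RT/g for each body.
H_Titan = 293 × 95.8 / 1.34 = 20947 m.
H_Venus = 190 × 684 / 8.85 = 14685 m.
H_Titan/H_Venus = 20947/14685 = 1.4264.

H_Titan/H_Venus ≈ 1.43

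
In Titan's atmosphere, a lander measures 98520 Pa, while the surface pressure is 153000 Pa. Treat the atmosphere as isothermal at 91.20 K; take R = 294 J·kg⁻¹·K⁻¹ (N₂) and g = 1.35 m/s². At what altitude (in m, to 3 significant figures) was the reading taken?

z ≈ 8740 m

Scale height: H = RT/g = 294 × 91.20 / 1.35 = 19861 m.
Invert the barometric formula: z = H ln(P₀/P).
P₀/P = 153000/98520 = 1.5530; ln(1.5530) = 0.44019.
z = 19861 × 0.44019 = 8742.6 m.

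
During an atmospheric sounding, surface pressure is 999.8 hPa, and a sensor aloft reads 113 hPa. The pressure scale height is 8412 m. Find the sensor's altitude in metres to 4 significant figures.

z ≈ 18340 m

Invert the barometric formula: z = H ln(P₀/P).
P₀/P = 999.8/113 = 8.8478; ln(8.8478) = 2.1802.
z = 8412.0 × 2.1802 = 18340 m.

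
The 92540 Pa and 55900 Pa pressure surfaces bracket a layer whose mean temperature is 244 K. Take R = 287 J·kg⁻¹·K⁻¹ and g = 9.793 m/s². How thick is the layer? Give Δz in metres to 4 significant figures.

Δz ≈ 3605 m

Hypsometric equation: Δz = (R T̄/g) ln(P₁/P₂).
R T̄/g = 287 × 244 / 9.793 = 7150.8 m.
ln(92540/55900) = ln(1.6555) = 0.50410.
Δz = 7150.8 × 0.50410 = 3604.7 m.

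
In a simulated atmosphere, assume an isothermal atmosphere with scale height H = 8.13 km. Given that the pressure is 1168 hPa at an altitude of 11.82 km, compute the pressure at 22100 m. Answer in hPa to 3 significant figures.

Between two levels, P₂ = P₁ exp(−Δz/H) with Δz = z₂ − z₁.
Δz = 22100 − 11820 = 10280 m; Δz/H = 10280/8130.0 = 1.2645.
P₂ = 1168 × exp(−1.2645) = 1168 × 0.28238 = 329.82 hPa.

P ≈ 330 hPa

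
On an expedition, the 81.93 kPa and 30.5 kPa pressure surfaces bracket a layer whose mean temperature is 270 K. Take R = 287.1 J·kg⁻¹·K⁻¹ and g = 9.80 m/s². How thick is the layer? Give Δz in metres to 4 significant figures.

Δz ≈ 7816 m

Hypsometric equation: Δz = (R T̄/g) ln(P₁/P₂).
R T̄/g = 287.1 × 270 / 9.80 = 7909.9 m.
ln(81.93/30.5) = ln(2.6862) = 0.98813.
Δz = 7909.9 × 0.98813 = 7816.0 m.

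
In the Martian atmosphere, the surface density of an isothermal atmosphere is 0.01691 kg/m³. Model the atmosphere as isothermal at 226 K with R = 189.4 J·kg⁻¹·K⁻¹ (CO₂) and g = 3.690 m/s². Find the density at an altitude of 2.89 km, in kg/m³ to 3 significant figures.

ρ ≈ 0.0132 kg/m³

Scale height: H = RT/g = 189.4 × 226 / 3.690 = 11600 m.
In an isothermal atmosphere, density decays like pressure: ρ = ρ₀ exp(−z/H).
z/H = 2890.0/11600 = 0.24914; exp(−0.24914) = 0.77947.
ρ = 0.01691 × 0.77947 = 0.013181 kg/m³.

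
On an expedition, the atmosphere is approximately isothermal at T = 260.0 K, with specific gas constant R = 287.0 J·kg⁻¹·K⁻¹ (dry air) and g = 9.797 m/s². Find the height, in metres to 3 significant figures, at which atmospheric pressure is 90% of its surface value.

Scale height: H = RT/g = 287.0 × 260.0 / 9.797 = 7616.6 m.
Set P/P₀ = exp(−z/H) = 0.9, so z = −H ln(0.9).
−ln(0.9) = 0.10536; z = 7616.6 × 0.10536 = 802.48 m.

z ≈ 802 m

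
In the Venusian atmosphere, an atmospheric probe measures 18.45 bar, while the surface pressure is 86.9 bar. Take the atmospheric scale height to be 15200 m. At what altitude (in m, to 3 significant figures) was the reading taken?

Invert the barometric formula: z = H ln(P₀/P).
P₀/P = 86.9/18.45 = 4.7100; ln(4.7100) = 1.5497.
z = 15200 × 1.5497 = 23555 m.

z ≈ 23600 m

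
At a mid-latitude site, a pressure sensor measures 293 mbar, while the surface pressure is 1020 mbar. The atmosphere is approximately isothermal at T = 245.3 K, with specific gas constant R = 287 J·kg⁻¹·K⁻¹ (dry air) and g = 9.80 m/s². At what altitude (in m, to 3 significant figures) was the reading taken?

z ≈ 8960 m

Scale height: H = RT/g = 287 × 245.3 / 9.80 = 7183.8 m.
Invert the barometric formula: z = H ln(P₀/P).
P₀/P = 1020/293 = 3.4812; ln(3.4812) = 1.2474.
z = 7183.8 × 1.2474 = 8961.1 m.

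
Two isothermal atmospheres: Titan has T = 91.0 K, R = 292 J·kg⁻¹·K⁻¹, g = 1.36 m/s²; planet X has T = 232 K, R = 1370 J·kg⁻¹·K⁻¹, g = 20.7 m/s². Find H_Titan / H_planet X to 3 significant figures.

H_Titan/H_planet X ≈ 1.27

H = RT/g for each body.
H_Titan = 292 × 91.0 / 1.36 = 19538 m.
H_planet X = 1370 × 232 / 20.7 = 15355 m.
H_Titan/H_planet X = 19538/15355 = 1.2724.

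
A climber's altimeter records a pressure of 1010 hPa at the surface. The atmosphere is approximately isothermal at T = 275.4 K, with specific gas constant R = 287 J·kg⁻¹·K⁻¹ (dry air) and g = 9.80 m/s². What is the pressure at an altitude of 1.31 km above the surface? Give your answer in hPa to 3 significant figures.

Scale height: H = RT/g = 287 × 275.4 / 9.80 = 8065.3 m.
Barometric formula: P = P₀ exp(−z/H).
z/H = 1310.0/8065.3 = 0.16242; exp(−0.16242) = 0.85008.
P = 1010 × 0.85008 = 858.58 hPa.

P ≈ 859 hPa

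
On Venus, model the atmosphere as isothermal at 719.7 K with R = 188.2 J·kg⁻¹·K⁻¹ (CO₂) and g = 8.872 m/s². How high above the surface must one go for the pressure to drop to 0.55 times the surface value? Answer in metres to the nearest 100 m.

Scale height: H = RT/g = 188.2 × 719.7 / 8.872 = 15267 m.
Set P/P₀ = exp(−z/H) = 0.55, so z = −H ln(0.55).
−ln(0.55) = 0.59784; z = 15267 × 0.59784 = 9127.2 m.

z ≈ 9100 m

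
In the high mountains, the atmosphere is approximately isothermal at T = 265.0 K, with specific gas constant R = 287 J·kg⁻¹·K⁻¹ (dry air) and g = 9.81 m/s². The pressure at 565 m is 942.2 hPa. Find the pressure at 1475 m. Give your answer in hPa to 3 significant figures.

P ≈ 838 hPa

Scale height: H = RT/g = 287 × 265.0 / 9.81 = 7752.8 m.
Between two levels, P₂ = P₁ exp(−Δz/H) with Δz = z₂ − z₁.
Δz = 1475.0 − 565.00 = 910.00 m; Δz/H = 910.00/7752.8 = 0.11738.
P₂ = 942.2 × exp(−0.11738) = 942.2 × 0.88925 = 837.85 hPa.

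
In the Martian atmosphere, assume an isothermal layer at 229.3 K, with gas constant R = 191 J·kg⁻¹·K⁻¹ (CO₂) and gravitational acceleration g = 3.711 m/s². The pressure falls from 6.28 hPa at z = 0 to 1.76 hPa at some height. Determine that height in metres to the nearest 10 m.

Scale height: H = RT/g = 191 × 229.3 / 3.711 = 11802 m.
Invert the barometric formula: z = H ln(P₀/P).
P₀/P = 6.28/1.76 = 3.5682; ln(3.5682) = 1.2721.
z = 11802 × 1.2721 = 15013 m.

z ≈ 15010 m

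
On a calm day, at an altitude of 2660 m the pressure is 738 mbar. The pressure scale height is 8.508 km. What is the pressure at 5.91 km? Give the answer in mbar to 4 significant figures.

Between two levels, P₂ = P₁ exp(−Δz/H) with Δz = z₂ − z₁.
Δz = 5910.0 − 2660.0 = 3250.0 m; Δz/H = 3250.0/8508.0 = 0.38199.
P₂ = 738 × exp(−0.38199) = 738 × 0.68250 = 503.69 mbar.

P ≈ 503.7 mbar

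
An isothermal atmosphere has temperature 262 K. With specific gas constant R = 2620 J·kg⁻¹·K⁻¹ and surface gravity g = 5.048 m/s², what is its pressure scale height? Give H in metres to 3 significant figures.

The scale height of an isothermal atmosphere is H = RT/g.
H = 2620 × 262 / 5.048 = 686440/5.048 = 135980 m.

H ≈ 136000 m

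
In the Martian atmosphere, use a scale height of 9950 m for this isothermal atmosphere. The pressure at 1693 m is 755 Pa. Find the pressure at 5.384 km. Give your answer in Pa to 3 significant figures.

P ≈ 521 Pa

Between two levels, P₂ = P₁ exp(−Δz/H) with Δz = z₂ − z₁.
Δz = 5384.0 − 1693.0 = 3691.0 m; Δz/H = 3691.0/9950.0 = 0.37095.
P₂ = 755 × exp(−0.37095) = 755 × 0.69008 = 521.01 Pa.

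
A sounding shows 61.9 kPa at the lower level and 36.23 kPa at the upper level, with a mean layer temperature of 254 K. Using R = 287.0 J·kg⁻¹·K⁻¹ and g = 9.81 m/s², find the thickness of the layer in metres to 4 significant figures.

Hypsometric equation: Δz = (R T̄/g) ln(P₁/P₂).
R T̄/g = 287.0 × 254 / 9.81 = 7431.0 m.
ln(61.9/36.23) = ln(1.7085) = 0.53562.
Δz = 7431.0 × 0.53562 = 3980.2 m.

Δz ≈ 3980 m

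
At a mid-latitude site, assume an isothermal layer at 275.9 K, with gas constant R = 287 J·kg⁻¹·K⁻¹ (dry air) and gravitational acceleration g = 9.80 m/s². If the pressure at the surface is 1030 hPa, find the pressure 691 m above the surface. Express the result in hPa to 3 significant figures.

P ≈ 946 hPa

Scale height: H = RT/g = 287 × 275.9 / 9.80 = 8079.9 m.
Barometric formula: P = P₀ exp(−z/H).
z/H = 691.00/8079.9 = 0.085521; exp(−0.085521) = 0.91803.
P = 1030 × 0.91803 = 945.57 hPa.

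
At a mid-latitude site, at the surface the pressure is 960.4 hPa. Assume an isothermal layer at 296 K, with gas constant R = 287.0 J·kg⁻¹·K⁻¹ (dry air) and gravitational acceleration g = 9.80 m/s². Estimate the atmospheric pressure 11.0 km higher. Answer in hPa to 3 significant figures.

Scale height: H = RT/g = 287.0 × 296 / 9.80 = 8668.6 m.
Barometric formula: P = P₀ exp(−z/H).
z/H = 11000/8668.6 = 1.2689; exp(−1.2689) = 0.28114.
P = 960.4 × 0.28114 = 270.01 hPa.

P ≈ 270 hPa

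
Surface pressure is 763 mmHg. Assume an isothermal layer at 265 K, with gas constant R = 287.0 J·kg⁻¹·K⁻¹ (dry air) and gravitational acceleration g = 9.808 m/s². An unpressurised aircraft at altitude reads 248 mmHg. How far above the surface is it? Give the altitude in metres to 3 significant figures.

z ≈ 8710 m

Scale height: H = RT/g = 287.0 × 265 / 9.808 = 7754.4 m.
Invert the barometric formula: z = H ln(P₀/P).
P₀/P = 763/248 = 3.0766; ln(3.0766) = 1.1238.
z = 7754.4 × 1.1238 = 8714.4 m.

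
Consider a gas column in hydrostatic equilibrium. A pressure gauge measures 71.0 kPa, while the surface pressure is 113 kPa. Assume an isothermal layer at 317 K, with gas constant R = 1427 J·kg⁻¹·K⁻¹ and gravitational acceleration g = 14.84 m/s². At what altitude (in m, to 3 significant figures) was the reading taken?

Scale height: H = RT/g = 1427 × 317 / 14.84 = 30482 m.
Invert the barometric formula: z = H ln(P₀/P).
P₀/P = 113/71.0 = 1.5915; ln(1.5915) = 0.46468.
z = 30482 × 0.46468 = 14164 m.

z ≈ 14200 m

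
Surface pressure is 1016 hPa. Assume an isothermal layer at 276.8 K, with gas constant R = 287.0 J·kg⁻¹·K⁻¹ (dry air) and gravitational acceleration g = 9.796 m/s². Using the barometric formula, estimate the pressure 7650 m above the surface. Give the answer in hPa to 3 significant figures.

P ≈ 396 hPa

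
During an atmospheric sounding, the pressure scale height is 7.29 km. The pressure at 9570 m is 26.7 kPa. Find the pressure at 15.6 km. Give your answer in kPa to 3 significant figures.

P ≈ 11.7 kPa

Between two levels, P₂ = P₁ exp(−Δz/H) with Δz = z₂ − z₁.
Δz = 15600 − 9570.0 = 6030.0 m; Δz/H = 6030.0/7290.0 = 0.82716.
P₂ = 26.7 × exp(−0.82716) = 26.7 × 0.43729 = 11.676 kPa.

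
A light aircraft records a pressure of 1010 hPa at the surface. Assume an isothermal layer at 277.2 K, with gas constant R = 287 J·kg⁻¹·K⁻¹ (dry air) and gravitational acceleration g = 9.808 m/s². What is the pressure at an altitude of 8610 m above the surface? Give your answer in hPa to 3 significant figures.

Scale height: H = RT/g = 287 × 277.2 / 9.808 = 8111.4 m.
Barometric formula: P = P₀ exp(−z/H).
z/H = 8610.0/8111.4 = 1.0615; exp(−1.0615) = 0.34594.
P = 1010 × 0.34594 = 349.40 hPa.

P ≈ 349 hPa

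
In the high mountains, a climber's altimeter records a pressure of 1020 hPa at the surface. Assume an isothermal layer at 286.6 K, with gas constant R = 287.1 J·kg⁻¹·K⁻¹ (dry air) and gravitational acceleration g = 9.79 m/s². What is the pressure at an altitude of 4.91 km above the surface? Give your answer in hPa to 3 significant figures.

Scale height: H = RT/g = 287.1 × 286.6 / 9.79 = 8404.8 m.
Barometric formula: P = P₀ exp(−z/H).
z/H = 4910.0/8404.8 = 0.58419; exp(−0.58419) = 0.55756.
P = 1020 × 0.55756 = 568.71 hPa.

P ≈ 569 hPa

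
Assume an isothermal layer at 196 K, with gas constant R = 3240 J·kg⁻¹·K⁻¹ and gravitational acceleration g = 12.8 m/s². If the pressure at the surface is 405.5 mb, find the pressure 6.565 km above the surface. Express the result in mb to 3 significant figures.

P ≈ 355 mb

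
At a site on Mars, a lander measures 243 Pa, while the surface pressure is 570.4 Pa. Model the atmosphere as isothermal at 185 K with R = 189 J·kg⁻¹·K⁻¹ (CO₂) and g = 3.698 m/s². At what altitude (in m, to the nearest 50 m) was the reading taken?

z ≈ 8050 m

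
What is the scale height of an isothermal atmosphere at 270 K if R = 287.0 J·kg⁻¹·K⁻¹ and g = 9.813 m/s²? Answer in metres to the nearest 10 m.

H ≈ 7900 m

The scale height of an isothermal atmosphere is H = RT/g.
H = 287.0 × 270 / 9.813 = 77490/9.813 = 7896.7 m.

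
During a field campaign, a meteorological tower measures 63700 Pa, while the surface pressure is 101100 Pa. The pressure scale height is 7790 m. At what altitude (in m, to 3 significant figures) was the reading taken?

Invert the barometric formula: z = H ln(P₀/P).
P₀/P = 101100/63700 = 1.5871; ln(1.5871) = 0.46191.
z = 7790.0 × 0.46191 = 3598.3 m.

z ≈ 3600 m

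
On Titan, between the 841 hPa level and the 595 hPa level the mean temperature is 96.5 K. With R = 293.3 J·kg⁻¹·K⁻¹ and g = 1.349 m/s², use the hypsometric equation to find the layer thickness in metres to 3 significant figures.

Δz ≈ 7260 m

Hypsometric equation: Δz = (R T̄/g) ln(P₁/P₂).
R T̄/g = 293.3 × 96.5 / 1.349 = 20981 m.
ln(841/595) = ln(1.4134) = 0.34600.
Δz = 20981 × 0.34600 = 7259.4 m.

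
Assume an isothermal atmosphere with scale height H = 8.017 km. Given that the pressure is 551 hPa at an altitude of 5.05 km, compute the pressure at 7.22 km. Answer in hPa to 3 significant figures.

P ≈ 420 hPa

Between two levels, P₂ = P₁ exp(−Δz/H) with Δz = z₂ − z₁.
Δz = 7220.0 − 5050.0 = 2170.0 m; Δz/H = 2170.0/8017.0 = 0.27067.
P₂ = 551 × exp(−0.27067) = 551 × 0.76287 = 420.34 hPa.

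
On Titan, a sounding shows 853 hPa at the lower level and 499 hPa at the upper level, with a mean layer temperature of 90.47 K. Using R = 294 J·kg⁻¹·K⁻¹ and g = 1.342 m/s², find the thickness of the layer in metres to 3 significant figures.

Δz ≈ 10600 m

Hypsometric equation: Δz = (R T̄/g) ln(P₁/P₂).
R T̄/g = 294 × 90.47 / 1.342 = 19820 m.
ln(853/499) = ln(1.7094) = 0.53614.
Δz = 19820 × 0.53614 = 10626 m.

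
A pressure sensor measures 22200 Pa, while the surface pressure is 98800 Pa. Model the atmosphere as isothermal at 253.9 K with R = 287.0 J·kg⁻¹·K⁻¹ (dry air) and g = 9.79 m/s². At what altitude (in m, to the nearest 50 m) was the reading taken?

z ≈ 11100 m

Scale height: H = RT/g = 287.0 × 253.9 / 9.79 = 7443.2 m.
Invert the barometric formula: z = H ln(P₀/P).
P₀/P = 98800/22200 = 4.4505; ln(4.4505) = 1.4930.
z = 7443.2 × 1.4930 = 11113 m.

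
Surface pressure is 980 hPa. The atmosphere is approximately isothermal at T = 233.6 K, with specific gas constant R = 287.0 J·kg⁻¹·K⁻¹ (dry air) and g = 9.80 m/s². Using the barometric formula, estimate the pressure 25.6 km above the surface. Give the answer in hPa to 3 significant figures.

Scale height: H = RT/g = 287.0 × 233.6 / 9.80 = 6841.1 m.
Barometric formula: P = P₀ exp(−z/H).
z/H = 25600/6841.1 = 3.7421; exp(−3.7421) = 0.023704.
P = 980 × 0.023704 = 23.230 hPa.

P ≈ 23.2 hPa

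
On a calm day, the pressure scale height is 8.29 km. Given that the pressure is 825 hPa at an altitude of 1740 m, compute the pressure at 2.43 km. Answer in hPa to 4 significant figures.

P ≈ 759.1 hPa

Between two levels, P₂ = P₁ exp(−Δz/H) with Δz = z₂ − z₁.
Δz = 2430.0 − 1740.0 = 690.00 m; Δz/H = 690.00/8290.0 = 0.083233.
P₂ = 825 × exp(−0.083233) = 825 × 0.92014 = 759.12 hPa.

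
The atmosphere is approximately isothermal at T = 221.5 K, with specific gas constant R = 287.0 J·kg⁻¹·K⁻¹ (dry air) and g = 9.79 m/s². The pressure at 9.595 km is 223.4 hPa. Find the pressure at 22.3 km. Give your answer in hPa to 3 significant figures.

P ≈ 31.6 hPa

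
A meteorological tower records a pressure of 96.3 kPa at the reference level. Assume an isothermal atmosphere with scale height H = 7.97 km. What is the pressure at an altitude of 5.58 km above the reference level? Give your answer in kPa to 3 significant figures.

P ≈ 47.8 kPa

Barometric formula: P = P₀ exp(−z/H).
z/H = 5580.0/7970.0 = 0.70013; exp(−0.70013) = 0.49652.
P = 96.3 × 0.49652 = 47.815 kPa.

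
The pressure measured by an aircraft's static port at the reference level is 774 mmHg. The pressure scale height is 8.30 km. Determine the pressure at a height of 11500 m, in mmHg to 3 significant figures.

Barometric formula: P = P₀ exp(−z/H).
z/H = 11500/8300.0 = 1.3855; exp(−1.3855) = 0.25020.
P = 774 × 0.25020 = 193.65 mmHg.

P ≈ 194 mmHg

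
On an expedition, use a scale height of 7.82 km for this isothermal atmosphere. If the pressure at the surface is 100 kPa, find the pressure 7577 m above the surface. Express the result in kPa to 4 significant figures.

P ≈ 37.95 kPa

Barometric formula: P = P₀ exp(−z/H).
z/H = 7577.0/7820.0 = 0.96893; exp(−0.96893) = 0.37949.
P = 100 × 0.37949 = 37.949 kPa.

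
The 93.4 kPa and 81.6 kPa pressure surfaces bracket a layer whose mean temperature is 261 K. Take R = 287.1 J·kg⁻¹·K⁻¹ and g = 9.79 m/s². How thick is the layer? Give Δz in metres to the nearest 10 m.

Hypsometric equation: Δz = (R T̄/g) ln(P₁/P₂).
R T̄/g = 287.1 × 261 / 9.79 = 7654.0 m.
ln(93.4/81.6) = ln(1.1446) = 0.13506.
Δz = 7654.0 × 0.13506 = 1033.7 m.

Δz ≈ 1030 m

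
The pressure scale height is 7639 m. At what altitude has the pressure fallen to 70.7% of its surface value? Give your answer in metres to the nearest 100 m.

Set P/P₀ = exp(−z/H) = 0.707, so z = −H ln(0.707).
−ln(0.707) = 0.34672; z = 7639.0 × 0.34672 = 2648.6 m.

z ≈ 2600 m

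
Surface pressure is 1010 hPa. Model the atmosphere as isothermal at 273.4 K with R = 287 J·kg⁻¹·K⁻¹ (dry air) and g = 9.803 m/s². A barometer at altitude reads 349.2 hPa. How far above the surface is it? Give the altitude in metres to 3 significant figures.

Scale height: H = RT/g = 287 × 273.4 / 9.803 = 8004.3 m.
Invert the barometric formula: z = H ln(P₀/P).
P₀/P = 1010/349.2 = 2.8923; ln(2.8923) = 1.0621.
z = 8004.3 × 1.0621 = 8501.4 m.

z ≈ 8500 m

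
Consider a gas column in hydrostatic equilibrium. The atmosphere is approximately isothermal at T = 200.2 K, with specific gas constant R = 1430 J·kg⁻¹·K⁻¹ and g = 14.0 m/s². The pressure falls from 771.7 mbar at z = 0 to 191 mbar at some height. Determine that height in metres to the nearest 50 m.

Scale height: H = RT/g = 1430 × 200.2 / 14.0 = 20449 m.
Invert the barometric formula: z = H ln(P₀/P).
P₀/P = 771.7/191 = 4.0403; ln(4.0403) = 1.3963.
z = 20449 × 1.3963 = 28553 m.

z ≈ 28550 m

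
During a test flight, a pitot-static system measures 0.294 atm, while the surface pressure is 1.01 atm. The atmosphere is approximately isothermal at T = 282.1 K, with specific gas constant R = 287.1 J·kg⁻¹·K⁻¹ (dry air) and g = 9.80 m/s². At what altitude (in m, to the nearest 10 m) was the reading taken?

Scale height: H = RT/g = 287.1 × 282.1 / 9.80 = 8264.4 m.
Invert the barometric formula: z = H ln(P₀/P).
P₀/P = 1.01/0.294 = 3.4354; ln(3.4354) = 1.2341.
z = 8264.4 × 1.2341 = 10199 m.

z ≈ 10200 m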